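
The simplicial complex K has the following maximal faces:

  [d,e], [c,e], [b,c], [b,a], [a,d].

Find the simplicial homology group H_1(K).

Order the vertices as a < b < c < d < e. Listing each simplex with vertices in this order, K has dimension 1 with simplices:

  0-simplices (5): a, b, c, d, e
  1-simplices (5): ab, ad, bc, ce, de

giving chain groups C_0 ≅ Z^5, C_1 ≅ Z^5.

Boundary ∂_1: C_1 → C_0 maps an edge to its endpoints' difference, ∂[p,q] = q − p. For instance
  ∂ad = d − a.
The 5×5 boundary matrix has rank 4 and Smith normal form diag(1,1,1,1).

Computing H_k = (kernel of ∂_k) / (image of ∂_{k+1}):

  H_1: rank ker ∂_1 − rank ∂_2 = (5 − 4) − 0 = 1, and there is no ∂_2, so H_1 = Z.

H_1 ≅ Z.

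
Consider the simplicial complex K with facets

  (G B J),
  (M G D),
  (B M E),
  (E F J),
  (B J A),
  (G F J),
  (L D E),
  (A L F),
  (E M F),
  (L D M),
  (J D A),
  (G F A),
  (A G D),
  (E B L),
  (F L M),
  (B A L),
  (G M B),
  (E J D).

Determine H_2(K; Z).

We work with the vertex ordering A < B < D < E < F < G < J < L < M. The simplices of K, each written with vertices in increasing order, are:

  0-simplices (9): A, B, D, E, F, G, J, L, M
  1-simplices (27): AB, AD, AF, AG, AJ, AL, BE, BG, BJ, BL, BM, DE, DG, DJ, DL, DM, EF, EJ, EL, EM, FG, FJ, FL, FM, GJ, GM, LM
  2-simplices (18): ABJ, ABL, ADG, ADJ, AFG, AFL, BEL, BEM, BGJ, BGM, DEJ, DEL, DGM, DLM, EFJ, EFM, FGJ, FLM

so the chain groups are C_0 ≅ Z^9, C_1 ≅ Z^27, C_2 ≅ Z^18.

∂_1: C_1 → C_0 maps an edge to its endpoints' difference, ∂[p,q] = q − p. For instance
  ∂BL = L − B.
As a 9×27 matrix over Z this has rank 8, with invariant factors (1,1,1,1,1,1,1,1).

Boundary ∂_2: C_2 → C_1 acts by ∂[p,q,r] = [q,r] − [p,r] + [p,q]. For instance
  ∂DEJ = EJ − DJ + DE,
  ∂ABJ = BJ − AJ + AB.
The resulting 27×18 matrix has rank 18, and its Smith normal form has invariant factors (1,1,1,1,1,1,1,1,1,1,1,1,1,1,1,1,1,2).

Reading off H_k = ker ∂_k / im ∂_{k+1}:

  H_2: rank ker ∂_2 − rank ∂_3 = (18 − 18) − 0 = 0, and there is no ∂_3, so H_2 = 0.

(K is a triangulation of the Klein bottle.)

H_2 ≅ 0.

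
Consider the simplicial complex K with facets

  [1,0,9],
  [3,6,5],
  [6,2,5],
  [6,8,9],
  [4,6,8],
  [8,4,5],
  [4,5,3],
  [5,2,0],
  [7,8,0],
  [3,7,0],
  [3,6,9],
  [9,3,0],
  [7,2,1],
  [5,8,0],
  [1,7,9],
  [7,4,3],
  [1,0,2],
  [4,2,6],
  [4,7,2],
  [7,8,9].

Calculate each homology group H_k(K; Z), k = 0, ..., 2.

H_0 ≅ Z,  H_1 ≅ Z ⊕ Z/2,  H_2 = 0.

Order the vertices as 0 < 1 < 2 < 3 < 4 < 5 < 6 < 7 < 8 < 9. Listing each simplex with vertices in this order, K has dimension 2 with simplices:

  0-simplices (10): [0], [1], [2], [3], [4], [5], [6], [7], [8], [9]
  1-simplices (30): (30 of them)
  2-simplices (20): (20 of them)

Hence C_0 ≅ Z^10, C_1 ≅ Z^30, C_2 ≅ Z^20.

Boundary ∂_1: C_1 → C_0 sends each edge [p,q] (with p < q) to q − p. For instance
  ∂[3,9] = [9] − [3].
The resulting 10×30 matrix has rank 9, and its Smith normal form has invariant factors (1,1,1,1,1,1,1,1,1).

The boundary map ∂_2: C_2 → C_1 acts by ∂[p,q,r] = [q,r] − [p,r] + [p,q]. For instance
  ∂[0,7,8] = [7,8] − [0,8] + [0,7],
  ∂[2,4,7] = [4,7] − [2,7] + [2,4].
The resulting 30×20 matrix has rank 20, and its Smith normal form has invariant factors (1,1,1,1,1,1,1,1,1,1,1,1,1,1,1,1,1,1,1,2).

Computing H_k = (kernel of ∂_k) / (image of ∂_{k+1}):

  H_0: rank C_0 − rank ∂_1 = 10 − 9 = 1, and the invariant factors of ∂_1 are all 1, so H_0 = Z.
  H_1: rank ker ∂_1 − rank ∂_2 = (30 − 9) − 20 = 1, and ∂_2 has invariant factor 2 > 1, so H_1 = Z ⊕ Z/2.
  H_2: rank ker ∂_2 − rank ∂_3 = (20 − 20) − 0 = 0, and there is no ∂_3, so H_2 = 0.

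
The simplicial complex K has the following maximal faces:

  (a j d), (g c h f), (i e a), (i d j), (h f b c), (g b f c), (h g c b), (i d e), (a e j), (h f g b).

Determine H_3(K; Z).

We work with the vertex ordering a < b < c < d < e < f < g < h < i < j. The simplices of K, each written with vertices in increasing order, are:

  0-simplices (10): a, b, c, d, e, f, g, h, i, j
  1-simplices (20): ad, ae, ai, aj, bc, bf, bg, bh, cf, cg, ch, de, di, dj, ei, ej, fg, fh, gh, ij
  2-simplices (15): adj, aei, aej, bcf, bcg, bch, bfg, bfh, bgh, cfg, cfh, cgh, dei, dij, fgh
  3-simplices (5): bcfg, bcfh, bcgh, bfgh, cfgh

Hence C_0 ≅ Z^10, C_1 ≅ Z^20, C_2 ≅ Z^15, C_3 ≅ Z^5.

∂_1: C_1 → C_0 is given by ∂[p,q] = [q] − [p]. For instance
  ∂di = i − d.
As a 10×20 matrix over Z this has rank 8, with invariant factors (1,1,1,1,1,1,1,1).

The boundary map ∂_2: C_2 → C_1 maps a triangle to the signed sum of its edges. For instance
  ∂bcg = cg − bg + bc,
  ∂aei = ei − ai + ae.
This gives a 20×15 integer matrix of rank 11; reducing to Smith normal form yields diagonal entries (1,1,1,1,1,1,1,1,1,1,1).

The boundary map ∂_3: C_3 → C_2 sends each 3-simplex σ to the alternating sum Σ_i (−1)^i (σ with its i-th vertex removed). For instance
  ∂bfgh = fgh − bgh + bfh − bfg,
  ∂cfgh = fgh − cgh + cfh − cfg.
This gives a 15×5 integer matrix of rank 4; reducing to Smith normal form yields diagonal entries (1,1,1,1).

Computing H_k = (kernel of ∂_k) / (image of ∂_{k+1}):

  H_3: rank ker ∂_3 − rank ∂_4 = (5 − 4) − 0 = 1, and there is no ∂_4, so H_3 ≅ Z.

H_3 = Z.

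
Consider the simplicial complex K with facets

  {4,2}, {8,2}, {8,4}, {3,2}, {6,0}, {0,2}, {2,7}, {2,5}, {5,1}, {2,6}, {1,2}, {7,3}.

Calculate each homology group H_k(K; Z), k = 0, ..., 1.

Fix the vertex order 0 < 1 < 2 < 3 < 4 < 5 < 6 < 7 < 8 and write every simplex with vertices in increasing order. Then dim K = 1 and the simplices of K are:

  0-simplices (9): [0], [1], [2], [3], [4], [5], [6], [7], [8]
  1-simplices (12): [0,2], [0,6], [1,2], [1,5], [2,3], [2,4], [2,5], [2,6], [2,7], [2,8], [3,7], [4,8]

so the chain groups are C_0 ≅ Z^9, C_1 ≅ Z^12.

The boundary map ∂_1: C_1 → C_0 is given by ∂[p,q] = [q] − [p]. For instance
  ∂[2,4] = [4] − [2].
The 9×12 boundary matrix has rank 8 and Smith normal form diag(1,1,1,1,1,1,1,1).

From H_k ≅ ker(∂_k) / im(∂_{k+1}) we obtain:

  H_0: rank C_0 − rank ∂_1 = 9 − 8 = 1, and the invariant factors of ∂_1 are all 1, so H_0 = Z.
  H_1: rank ker ∂_1 − rank ∂_2 = (12 − 8) − 0 = 4, and there is no ∂_2, so H_1 = Z^4.

H_0 = Z,  H_1 = Z^4.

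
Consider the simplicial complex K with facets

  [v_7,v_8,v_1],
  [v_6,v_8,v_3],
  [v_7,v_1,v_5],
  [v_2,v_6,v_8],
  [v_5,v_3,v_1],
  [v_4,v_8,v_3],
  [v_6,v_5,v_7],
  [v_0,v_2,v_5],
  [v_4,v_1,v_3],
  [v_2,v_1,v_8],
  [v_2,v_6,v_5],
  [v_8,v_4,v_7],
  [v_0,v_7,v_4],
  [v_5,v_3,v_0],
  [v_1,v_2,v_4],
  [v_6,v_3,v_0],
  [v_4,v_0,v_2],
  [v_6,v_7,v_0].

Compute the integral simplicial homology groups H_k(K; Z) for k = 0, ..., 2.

Order the vertices as v_0 < v_1 < v_2 < v_3 < v_4 < v_5 < v_6 < v_7 < v_8. Listing each simplex with vertices in this order, K has dimension 2 with simplices:

  0-simplices (9): [v_0], [v_1], [v_2], [v_3], [v_4], [v_5], [v_6], [v_7], [v_8]
  1-simplices (27): (27 of them)
  2-simplices (18): (18 of them)

so the chain groups are C_0 ≅ Z^9, C_1 ≅ Z^27, C_2 ≅ Z^18.

∂_1: C_1 → C_0 is given by ∂[p,q] = [q] − [p].
As a 9×27 matrix over Z this has rank 8, with invariant factors (1,1,1,1,1,1,1,1).

The boundary map ∂_2: C_2 → C_1 maps a triangle to the signed sum of its edges. For instance
  ∂[v_0,v_4,v_7] = [v_4,v_7] − [v_0,v_7] + [v_0,v_4],
  ∂[v_3,v_6,v_8] = [v_6,v_8] − [v_3,v_8] + [v_3,v_6].
This gives a 27×18 integer matrix of rank 18; reducing to Smith normal form yields diagonal entries (1,1,1,1,1,1,1,1,1,1,1,1,1,1,1,1,1,2).

Computing H_k = (kernel of ∂_k) / (image of ∂_{k+1}):

  H_0: rank C_0 − rank ∂_1 = 9 − 8 = 1, and the invariant factors of ∂_1 are all 1, so H_0 ≅ Z.
  H_1: rank ker ∂_1 − rank ∂_2 = (27 − 8) − 18 = 1, and ∂_2 has invariant factor 2 > 1, so H_1 ≅ Z ⊕ Z/2Z.
  H_2: rank ker ∂_2 − rank ∂_3 = (18 − 18) − 0 = 0, and there is no ∂_3, so H_2 ≅ 0.

(K is a triangulation of the Klein bottle.)

H_0 ≅ Z,  H_1 ≅ Z ⊕ Z/2Z,  H_2 = 0.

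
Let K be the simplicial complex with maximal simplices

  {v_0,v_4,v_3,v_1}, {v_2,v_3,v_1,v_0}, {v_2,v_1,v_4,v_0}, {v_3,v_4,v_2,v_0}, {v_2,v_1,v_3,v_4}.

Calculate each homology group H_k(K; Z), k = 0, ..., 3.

H_0 = Z,  H_1 = 0,  H_2 = 0,  H_3 = Z.

Order the vertices as v_0 < v_1 < v_2 < v_3 < v_4. Listing each simplex with vertices in this order, K has dimension 3 with simplices:

  0-simplices (5): [v_0], [v_1], [v_2], [v_3], [v_4]
  1-simplices (10): [v_0,v_1], [v_0,v_2], [v_0,v_3], [v_0,v_4], [v_1,v_2], [v_1,v_3], [v_1,v_4], [v_2,v_3], [v_2,v_4], [v_3,v_4]
  2-simplices (10): [v_0,v_1,v_2], [v_0,v_1,v_3], [v_0,v_1,v_4], [v_0,v_2,v_3], [v_0,v_2,v_4], [v_0,v_3,v_4], [v_1,v_2,v_3], [v_1,v_2,v_4], [v_1,v_3,v_4], [v_2,v_3,v_4]
  3-simplices (5): [v_0,v_1,v_2,v_3], [v_0,v_1,v_2,v_4], [v_0,v_1,v_3,v_4], [v_0,v_2,v_3,v_4], [v_1,v_2,v_3,v_4]

so the chain groups are C_0 ≅ Z^5, C_1 ≅ Z^10, C_2 ≅ Z^10, C_3 ≅ Z^5.

The boundary map ∂_1: C_1 → C_0 is given by ∂[p,q] = [q] − [p]. For instance
  ∂[v_0,v_1] = [v_1] − [v_0].
The 5×10 boundary matrix has rank 4 and Smith normal form diag(1,1,1,1).

∂_2: C_2 → C_1 maps a triangle to the signed sum of its edges. For instance
  ∂[v_0,v_1,v_4] = [v_1,v_4] − [v_0,v_4] + [v_0,v_1],
  ∂[v_0,v_1,v_3] = [v_1,v_3] − [v_0,v_3] + [v_0,v_1].
The resulting 10×10 matrix has rank 6, and its Smith normal form has invariant factors (1,1,1,1,1,1).

Boundary ∂_3: C_3 → C_2 sends each 3-simplex σ to the alternating sum Σ_i (−1)^i (σ with its i-th vertex removed). For instance
  ∂[v_0,v_1,v_3,v_4] = [v_1,v_3,v_4] − [v_0,v_3,v_4] + [v_0,v_1,v_4] − [v_0,v_1,v_3],
  ∂[v_1,v_2,v_3,v_4] = [v_2,v_3,v_4] − [v_1,v_3,v_4] + [v_1,v_2,v_4] − [v_1,v_2,v_3].
This gives a 10×5 integer matrix of rank 4; reducing to Smith normal form yields diagonal entries (1,1,1,1).

Computing H_k = (kernel of ∂_k) / (image of ∂_{k+1}):

  H_0: rank C_0 − rank ∂_1 = 5 − 4 = 1, and the invariant factors of ∂_1 are all 1, so H_0 = Z.
  H_1: rank ker ∂_1 − rank ∂_2 = (10 − 4) − 6 = 0, and the invariant factors of ∂_2 are all 1, so H_1 = 0.
  H_2: rank ker ∂_2 − rank ∂_3 = (10 − 6) − 4 = 0, and the invariant factors of ∂_3 are all 1, so H_2 = 0.
  H_3: rank ker ∂_3 − rank ∂_4 = (5 − 4) − 0 = 1, and there is no ∂_4, so H_3 = Z.

(K is a triangulation of the 3-sphere S^3.)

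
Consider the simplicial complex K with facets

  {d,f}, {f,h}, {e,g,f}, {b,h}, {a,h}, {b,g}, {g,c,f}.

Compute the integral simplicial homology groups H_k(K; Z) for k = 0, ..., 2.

H_0 = Z,  H_1 = Z,  H_2 = 0.

Fix the vertex order a < b < c < d < e < f < g < h and write every simplex with vertices in increasing order. Then dim K = 2 and the simplices of K are:

  0-simplices (8): a, b, c, d, e, f, g, h
  1-simplices (10): ah, bg, bh, cf, cg, df, ef, eg, fg, fh
  2-simplices (2): cfg, efg

giving chain groups C_0 ≅ Z^8, C_1 ≅ Z^10, C_2 ≅ Z^2.

Boundary ∂_1: C_1 → C_0 is given by ∂[p,q] = [q] − [p]. For instance
  ∂ah = h − a.
This gives a 8×10 integer matrix of rank 7; reducing to Smith normal form yields diagonal entries (1,1,1,1,1,1,1).

Boundary ∂_2: C_2 → C_1 acts by ∂[p,q,r] = [q,r] − [p,r] + [p,q]. For instance
  ∂efg = fg − eg + ef,
  ∂cfg = fg − cg + cf.
The resulting 10×2 matrix has rank 2, and its Smith normal form has invariant factors (1,1).

From H_k ≅ ker(∂_k) / im(∂_{k+1}) we obtain:

  H_0: rank C_0 − rank ∂_1 = 8 − 7 = 1, and the invariant factors of ∂_1 are all 1, so H_0 = Z.
  H_1: rank ker ∂_1 − rank ∂_2 = (10 − 7) − 2 = 1, and the invariant factors of ∂_2 are all 1, so H_1 = Z.
  H_2: rank ker ∂_2 − rank ∂_3 = (2 − 2) − 0 = 0, and there is no ∂_3, so H_2 = 0.

As a check, the Euler characteristic is 8 − 10 + 2 = 0, which agrees with 1 − 1 + 0 = 0.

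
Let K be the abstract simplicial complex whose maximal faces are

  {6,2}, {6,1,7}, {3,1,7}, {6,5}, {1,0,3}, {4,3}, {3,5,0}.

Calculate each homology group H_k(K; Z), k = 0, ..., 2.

Fix the vertex order 0 < 1 < 2 < 3 < 4 < 5 < 6 < 7 and write every simplex with vertices in increasing order. Then dim K = 2 and the simplices of K are:

  0-simplices (8): [0], [1], [2], [3], [4], [5], [6], [7]
  1-simplices (12): [0,1], [0,3], [0,5], [1,3], [1,6], [1,7], [2,6], [3,4], [3,5], [3,7], [5,6], [6,7]
  2-simplices (4): [0,1,3], [0,3,5], [1,3,7], [1,6,7]

Hence C_0 ≅ Z^8, C_1 ≅ Z^12, C_2 ≅ Z^4.

The boundary map ∂_1: C_1 → C_0 sends each edge [p,q] (with p < q) to q − p. For instance
  ∂[0,3] = [3] − [0].
The 8×12 boundary matrix has rank 7 and Smith normal form diag(1,1,1,1,1,1,1).

The boundary map ∂_2: C_2 → C_1 maps a triangle to the signed sum of its edges. For instance
  ∂[1,6,7] = [6,7] − [1,7] + [1,6],
  ∂[0,3,5] = [3,5] − [0,5] + [0,3].
The resulting 12×4 matrix has rank 4, and its Smith normal form has invariant factors (1,1,1,1).

Computing H_k = (kernel of ∂_k) / (image of ∂_{k+1}):

  H_0: rank C_0 − rank ∂_1 = 8 − 7 = 1, and the invariant factors of ∂_1 are all 1, so H_0 = Z.
  H_1: rank ker ∂_1 − rank ∂_2 = (12 − 7) − 4 = 1, and the invariant factors of ∂_2 are all 1, so H_1 = Z.
  H_2: rank ker ∂_2 − rank ∂_3 = (4 − 4) − 0 = 0, and there is no ∂_3, so H_2 = 0.

H_0 = Z,  H_1 = Z,  H_2 = 0.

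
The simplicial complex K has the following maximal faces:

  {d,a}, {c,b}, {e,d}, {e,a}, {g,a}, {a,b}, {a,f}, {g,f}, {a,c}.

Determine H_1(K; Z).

H_1 ≅ Z^3.

K has 7 vertices, 9 edges.
rank ∂_1 = 6, rank ∂_2 = 0 ⇒ b_1 = 9 − 6 − 0 = 3. So H_1 ≅ Z^3.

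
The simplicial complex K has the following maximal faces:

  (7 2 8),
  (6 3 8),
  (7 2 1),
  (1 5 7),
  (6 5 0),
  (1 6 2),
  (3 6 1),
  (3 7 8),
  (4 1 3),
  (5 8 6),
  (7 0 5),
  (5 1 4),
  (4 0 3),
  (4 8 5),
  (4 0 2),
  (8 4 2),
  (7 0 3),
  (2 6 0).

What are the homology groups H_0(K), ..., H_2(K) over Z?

H_0 ≅ Z,  H_1 ≅ Z^2,  H_2 ≅ Z.

Fix the vertex order 0 < 1 < 2 < 3 < 4 < 5 < 6 < 7 < 8 and write every simplex with vertices in increasing order. Then dim K = 2 and the simplices of K are:

  0-simplices (9): [0], [1], [2], [3], [4], [5], [6], [7], [8]
  1-simplices (27): (27 of them)
  2-simplices (18): [0,2,4], [0,2,6], [0,3,4], [0,3,7], [0,5,6], [0,5,7], [1,2,6], [1,2,7], [1,3,4], [1,3,6], [1,4,5], [1,5,7], [2,4,8], [2,7,8], [3,6,8], [3,7,8], [4,5,8], [5,6,8]

Hence C_0 ≅ Z^9, C_1 ≅ Z^27, C_2 ≅ Z^18.

The boundary map ∂_1: C_1 → C_0 maps an edge to its endpoints' difference, ∂[p,q] = q − p.
The 9×27 boundary matrix has rank 8 and Smith normal form diag(1,1,1,1,1,1,1,1).

Boundary ∂_2: C_2 → C_1 sends each 2-simplex [p,q,r] to [q,r] − [p,r] + [p,q]. For instance
  ∂[0,2,6] = [2,6] − [0,6] + [0,2],
  ∂[1,5,7] = [5,7] − [1,7] + [1,5].
As a 27×18 matrix over Z this has rank 17, with invariant factors (1,1,1,1,1,1,1,1,1,1,1,1,1,1,1,1,1).

Computing H_k = (kernel of ∂_k) / (image of ∂_{k+1}):

  H_0: rank C_0 − rank ∂_1 = 9 − 8 = 1, and the invariant factors of ∂_1 are all 1, so H_0 ≅ Z.
  H_1: rank ker ∂_1 − rank ∂_2 = (27 − 8) − 17 = 2, and the invariant factors of ∂_2 are all 1, so H_1 ≅ Z^2.
  H_2: rank ker ∂_2 − rank ∂_3 = (18 − 17) − 0 = 1, and there is no ∂_3, so H_2 ≅ Z.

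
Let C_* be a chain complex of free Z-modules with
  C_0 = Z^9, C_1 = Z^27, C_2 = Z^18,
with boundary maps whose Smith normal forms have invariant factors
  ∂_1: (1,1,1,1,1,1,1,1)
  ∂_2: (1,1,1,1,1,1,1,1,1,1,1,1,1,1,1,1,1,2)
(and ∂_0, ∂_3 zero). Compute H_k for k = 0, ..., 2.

H_0: b_0 = 9 − 0 − 8 = 1; torsion from ∂_1 factors > 1: none. So H_0 = Z.
H_1: b_1 = 27 − 8 − 18 = 1; torsion from ∂_2 factors > 1: [2]. So H_1 = Z ⊕ Z/2.
H_2: b_2 = 18 − 18 − 0 = 0; torsion from ∂_3 factors > 1: none. So H_2 = 0.

H_0 = Z,  H_1 = Z ⊕ Z/2,  H_2 = 0.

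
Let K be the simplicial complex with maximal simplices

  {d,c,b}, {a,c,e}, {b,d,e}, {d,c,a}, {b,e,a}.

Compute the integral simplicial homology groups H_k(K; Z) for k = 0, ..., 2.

H_0 ≅ Z,  H_1 ≅ Z,  H_2 = 0.

We work with the vertex ordering a < b < c < d < e. The simplices of K, each written with vertices in increasing order, are:

  0-simplices (5): a, b, c, d, e
  1-simplices (10): ab, ac, ad, ae, bc, bd, be, cd, ce, de
  2-simplices (5): abe, acd, ace, bcd, bde

so the chain groups are C_0 ≅ Z^5, C_1 ≅ Z^10, C_2 ≅ Z^5.

The boundary map ∂_1: C_1 → C_0 sends each edge [p,q] (with p < q) to q − p. For instance
  ∂bd = d − b.
This gives a 5×10 integer matrix of rank 4; reducing to Smith normal form yields diagonal entries (1,1,1,1).

The boundary map ∂_2: C_2 → C_1 sends each 2-simplex [p,q,r] to [q,r] − [p,r] + [p,q]. For instance
  ∂acd = cd − ad + ac,
  ∂ace = ce − ae + ac.
The 10×5 boundary matrix has rank 5 and Smith normal form diag(1,1,1,1,1).

Reading off H_k = ker ∂_k / im ∂_{k+1}:

  H_0: rank C_0 − rank ∂_1 = 5 − 4 = 1, and the invariant factors of ∂_1 are all 1, so H_0 ≅ Z.
  H_1: rank ker ∂_1 − rank ∂_2 = (10 − 4) − 5 = 1, and the invariant factors of ∂_2 are all 1, so H_1 ≅ Z.
  H_2: rank ker ∂_2 − rank ∂_3 = (5 − 5) − 0 = 0, and there is no ∂_3, so H_2 ≅ 0.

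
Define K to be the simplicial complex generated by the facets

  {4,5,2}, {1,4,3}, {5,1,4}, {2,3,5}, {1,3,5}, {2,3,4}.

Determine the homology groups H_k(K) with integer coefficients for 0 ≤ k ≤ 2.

Take the total order 1 < 2 < 3 < 4 < 5 on the vertex set. Then K (dimension 2) consists of the simplices:

  0-simplices (5): [1], [2], [3], [4], [5]
  1-simplices (9): [1,3], [1,4], [1,5], [2,3], [2,4], [2,5], [3,4], [3,5], [4,5]
  2-simplices (6): [1,3,4], [1,3,5], [1,4,5], [2,3,4], [2,3,5], [2,4,5]

so the chain groups are C_0 ≅ Z^5, C_1 ≅ Z^9, C_2 ≅ Z^6.

Boundary ∂_1: C_1 → C_0 sends each edge [p,q] (with p < q) to q − p. For instance
  ∂[3,5] = [5] − [3].
The 5×9 boundary matrix has rank 4 and Smith normal form diag(1,1,1,1).

Boundary ∂_2: C_2 → C_1 maps a triangle to the signed sum of its edges. For instance
  ∂[2,3,4] = [3,4] − [2,4] + [2,3],
  ∂[1,3,4] = [3,4] − [1,4] + [1,3].
This gives a 9×6 integer matrix of rank 5; reducing to Smith normal form yields diagonal entries (1,1,1,1,1).

Reading off H_k = ker ∂_k / im ∂_{k+1}:

  H_0: rank C_0 − rank ∂_1 = 5 − 4 = 1, and the invariant factors of ∂_1 are all 1, so H_0 ≅ Z.
  H_1: rank ker ∂_1 − rank ∂_2 = (9 − 4) − 5 = 0, and the invariant factors of ∂_2 are all 1, so H_1 ≅ 0.
  H_2: rank ker ∂_2 − rank ∂_3 = (6 − 5) − 0 = 1, and there is no ∂_3, so H_2 ≅ Z.

H_0 = Z,  H_1 = 0,  H_2 = Z.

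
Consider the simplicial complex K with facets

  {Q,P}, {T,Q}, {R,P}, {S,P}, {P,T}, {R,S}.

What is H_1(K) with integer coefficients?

H_1 = Z^2.

We work with the vertex ordering P < Q < R < S < T. The simplices of K, each written with vertices in increasing order, are:

  0-simplices (5): P, Q, R, S, T
  1-simplices (6): PQ, PR, PS, PT, QT, RS

Hence C_0 ≅ Z^5, C_1 ≅ Z^6.

Boundary ∂_1: C_1 → C_0 sends each edge [p,q] (with p < q) to q − p.
As a 5×6 matrix over Z this has rank 4, with invariant factors (1,1,1,1).

Computing H_k = (kernel of ∂_k) / (image of ∂_{k+1}):

  H_1: rank ker ∂_1 − rank ∂_2 = (6 − 4) − 0 = 2, and there is no ∂_2, so H_1 = Z^2.

(K is a triangulation of a wedge of 2 circles.)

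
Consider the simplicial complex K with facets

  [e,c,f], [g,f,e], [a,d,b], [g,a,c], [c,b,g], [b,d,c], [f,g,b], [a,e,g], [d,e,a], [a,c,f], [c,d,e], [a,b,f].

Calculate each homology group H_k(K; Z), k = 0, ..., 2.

H_0 ≅ Z,  H_1 ≅ Z/2Z,  H_2 = 0.

Fix the vertex order a < b < c < d < e < f < g and write every simplex with vertices in increasing order. Then dim K = 2 and the simplices of K are:

  0-simplices (7): a, b, c, d, e, f, g
  1-simplices (18): ab, ac, ad, ae, af, ag, bc, bd, bf, bg, cd, ce, cf, cg, de, ef, eg, fg
  2-simplices (12): abd, abf, acf, acg, ade, aeg, bcd, bcg, bfg, cde, cef, efg

Hence C_0 ≅ Z^7, C_1 ≅ Z^18, C_2 ≅ Z^12.

Boundary ∂_1: C_1 → C_0 sends each edge [p,q] (with p < q) to q − p.
The resulting 7×18 matrix has rank 6, and its Smith normal form has invariant factors (1,1,1,1,1,1).

The boundary map ∂_2: C_2 → C_1 maps a triangle to the signed sum of its edges. For instance
  ∂bcg = cg − bg + bc,
  ∂acf = cf − af + ac.
The 18×12 boundary matrix has rank 12 and Smith normal form diag(1,1,1,1,1,1,1,1,1,1,1,2).

Reading off H_k = ker ∂_k / im ∂_{k+1}:

  H_0: rank C_0 − rank ∂_1 = 7 − 6 = 1, and the invariant factors of ∂_1 are all 1, so H_0 ≅ Z.
  H_1: rank ker ∂_1 − rank ∂_2 = (18 − 6) − 12 = 0, and ∂_2 has invariant factor 2 > 1, so H_1 ≅ Z/2Z.
  H_2: rank ker ∂_2 − rank ∂_3 = (12 − 12) − 0 = 0, and there is no ∂_3, so H_2 ≅ 0.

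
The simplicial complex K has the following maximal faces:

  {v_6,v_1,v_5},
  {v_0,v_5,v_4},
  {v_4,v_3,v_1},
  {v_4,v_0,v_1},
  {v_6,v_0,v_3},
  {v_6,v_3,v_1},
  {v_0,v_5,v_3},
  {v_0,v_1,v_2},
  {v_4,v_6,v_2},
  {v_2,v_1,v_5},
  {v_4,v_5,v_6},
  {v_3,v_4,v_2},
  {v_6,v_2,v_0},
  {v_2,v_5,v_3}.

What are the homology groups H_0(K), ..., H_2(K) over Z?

H_0 = Z,  H_1 = Z^2,  H_2 = Z.

Order the vertices as v_0 < v_1 < v_2 < v_3 < v_4 < v_5 < v_6. Listing each simplex with vertices in this order, K has dimension 2 with simplices:

  0-simplices (7): [v_0], [v_1], [v_2], [v_3], [v_4], [v_5], [v_6]
  1-simplices (21): (21 of them)
  2-simplices (14): (14 of them)

so the chain groups are C_0 ≅ Z^7, C_1 ≅ Z^21, C_2 ≅ Z^14.

∂_1: C_1 → C_0 maps an edge to its endpoints' difference, ∂[p,q] = q − p. For instance
  ∂[v_3,v_4] = [v_4] − [v_3].
This gives a 7×21 integer matrix of rank 6; reducing to Smith normal form yields diagonal entries (1,1,1,1,1,1).

Boundary ∂_2: C_2 → C_1 acts by ∂[p,q,r] = [q,r] − [p,r] + [p,q]. For instance
  ∂[v_0,v_1,v_2] = [v_1,v_2] − [v_0,v_2] + [v_0,v_1],
  ∂[v_1,v_3,v_4] = [v_3,v_4] − [v_1,v_4] + [v_1,v_3].
This gives a 21×14 integer matrix of rank 13; reducing to Smith normal form yields diagonal entries (1,1,1,1,1,1,1,1,1,1,1,1,1).

From H_k ≅ ker(∂_k) / im(∂_{k+1}) we obtain:

  H_0: rank C_0 − rank ∂_1 = 7 − 6 = 1, and the invariant factors of ∂_1 are all 1, so H_0 = Z.
  H_1: rank ker ∂_1 − rank ∂_2 = (21 − 6) − 13 = 2, and the invariant factors of ∂_2 are all 1, so H_1 = Z^2.
  H_2: rank ker ∂_2 − rank ∂_3 = (14 − 13) − 0 = 1, and there is no ∂_3, so H_2 = Z.

(K is a triangulation of the torus T^2.)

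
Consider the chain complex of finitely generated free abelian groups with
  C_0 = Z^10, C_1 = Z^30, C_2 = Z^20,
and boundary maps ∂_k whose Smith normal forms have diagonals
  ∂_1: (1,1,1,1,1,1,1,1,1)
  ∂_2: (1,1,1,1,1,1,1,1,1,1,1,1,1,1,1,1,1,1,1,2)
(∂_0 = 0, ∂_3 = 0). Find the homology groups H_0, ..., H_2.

H_0 = Z,  H_1 = Z ⊕ Z/2,  H_2 = 0.

H_0: b_0 = 10 − 0 − 9 = 1; torsion from ∂_1 factors > 1: none. So H_0 = Z.
H_1: b_1 = 30 − 9 − 20 = 1; torsion from ∂_2 factors > 1: [2]. So H_1 = Z ⊕ Z/2.
H_2: b_2 = 20 − 20 − 0 = 0; torsion from ∂_3 factors > 1: none. So H_2 = 0.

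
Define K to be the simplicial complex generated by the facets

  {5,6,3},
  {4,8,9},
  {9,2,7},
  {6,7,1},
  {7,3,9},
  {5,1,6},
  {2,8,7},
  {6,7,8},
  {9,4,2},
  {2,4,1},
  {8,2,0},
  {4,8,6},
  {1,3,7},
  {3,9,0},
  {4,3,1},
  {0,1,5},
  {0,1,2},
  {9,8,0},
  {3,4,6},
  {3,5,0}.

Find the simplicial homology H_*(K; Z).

H_0 = Z,  H_1 = Z ⊕ Z/2Z,  H_2 = 0.

We work with the vertex ordering 0 < 1 < 2 < 3 < 4 < 5 < 6 < 7 < 8 < 9. The simplices of K, each written with vertices in increasing order, are:

  0-simplices (10): [0], [1], [2], [3], [4], [5], [6], [7], [8], [9]
  1-simplices (30): (30 of them)
  2-simplices (20): (20 of them)

Hence C_0 ≅ Z^10, C_1 ≅ Z^30, C_2 ≅ Z^20.

Boundary ∂_1: C_1 → C_0 maps an edge to its endpoints' difference, ∂[p,q] = q − p. For instance
  ∂[0,8] = [8] − [0].
This gives a 10×30 integer matrix of rank 9; reducing to Smith normal form yields diagonal entries (1,1,1,1,1,1,1,1,1).

Boundary ∂_2: C_2 → C_1 sends each 2-simplex [p,q,r] to [q,r] − [p,r] + [p,q]. For instance
  ∂[2,7,8] = [7,8] − [2,8] + [2,7],
  ∂[0,3,5] = [3,5] − [0,5] + [0,3].
The 30×20 boundary matrix has rank 20 and Smith normal form diag(1,1,1,1,1,1,1,1,1,1,1,1,1,1,1,1,1,1,1,2).

Computing H_k = (kernel of ∂_k) / (image of ∂_{k+1}):

  H_0: rank C_0 − rank ∂_1 = 10 − 9 = 1, and the invariant factors of ∂_1 are all 1, so H_0 ≅ Z.
  H_1: rank ker ∂_1 − rank ∂_2 = (30 − 9) − 20 = 1, and ∂_2 has invariant factor 2 > 1, so H_1 ≅ Z ⊕ Z/2Z.
  H_2: rank ker ∂_2 − rank ∂_3 = (20 − 20) − 0 = 0, and there is no ∂_3, so H_2 ≅ 0.

As a check, the Euler characteristic is 10 − 30 + 20 = 0, which agrees with 1 − 1 + 0 = 0.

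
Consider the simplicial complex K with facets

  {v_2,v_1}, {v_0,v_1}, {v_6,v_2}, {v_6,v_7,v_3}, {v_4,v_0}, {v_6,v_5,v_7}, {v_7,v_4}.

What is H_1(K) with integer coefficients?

K has 8 vertices, 10 edges, 2 triangles.
rank ∂_1 = 7, rank ∂_2 = 2 ⇒ b_1 = 10 − 7 − 2 = 1; all invariant factors of ∂_2 are 1 so no torsion. So H_1 ≅ Z.

H_1 ≅ Z.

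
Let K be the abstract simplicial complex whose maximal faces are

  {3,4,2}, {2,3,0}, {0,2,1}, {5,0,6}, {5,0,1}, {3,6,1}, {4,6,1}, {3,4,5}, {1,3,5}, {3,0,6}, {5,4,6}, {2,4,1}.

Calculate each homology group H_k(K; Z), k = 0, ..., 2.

H_0 ≅ Z,  H_1 ≅ Z/2,  H_2 = 0.

We work with the vertex ordering 0 < 1 < 2 < 3 < 4 < 5 < 6. The simplices of K, each written with vertices in increasing order, are:

  0-simplices (7): [0], [1], [2], [3], [4], [5], [6]
  1-simplices (18): [0,1], [0,2], [0,3], [0,5], [0,6], [1,2], [1,3], [1,4], [1,5], [1,6], [2,3], [2,4], [3,4], [3,5], [3,6], [4,5], [4,6], [5,6]
  2-simplices (12): [0,1,2], [0,1,5], [0,2,3], [0,3,6], [0,5,6], [1,2,4], [1,3,5], [1,3,6], [1,4,6], [2,3,4], [3,4,5], [4,5,6]

so the chain groups are C_0 ≅ Z^7, C_1 ≅ Z^18, C_2 ≅ Z^12.

∂_1: C_1 → C_0 sends each edge [p,q] (with p < q) to q − p. For instance
  ∂[0,5] = [5] − [0].
The 7×18 boundary matrix has rank 6 and Smith normal form diag(1,1,1,1,1,1).

Boundary ∂_2: C_2 → C_1 maps a triangle to the signed sum of its edges. For instance
  ∂[0,3,6] = [3,6] − [0,6] + [0,3],
  ∂[1,3,6] = [3,6] − [1,6] + [1,3].
The 18×12 boundary matrix has rank 12 and Smith normal form diag(1,1,1,1,1,1,1,1,1,1,1,2).

From H_k ≅ ker(∂_k) / im(∂_{k+1}) we obtain:

  H_0: rank C_0 − rank ∂_1 = 7 − 6 = 1, and the invariant factors of ∂_1 are all 1, so H_0 ≅ Z.
  H_1: rank ker ∂_1 − rank ∂_2 = (18 − 6) − 12 = 0, and ∂_2 has invariant factor 2 > 1, so H_1 ≅ Z/2.
  H_2: rank ker ∂_2 − rank ∂_3 = (12 − 12) − 0 = 0, and there is no ∂_3, so H_2 ≅ 0.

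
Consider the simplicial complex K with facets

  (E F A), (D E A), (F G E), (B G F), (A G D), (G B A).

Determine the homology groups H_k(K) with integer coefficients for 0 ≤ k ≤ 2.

Order the vertices as A < B < D < E < F < G. Listing each simplex with vertices in this order, K has dimension 2 with simplices:

  0-simplices (6): A, B, D, E, F, G
  1-simplices (12): AB, AD, AE, AF, AG, BF, BG, DE, DG, EF, EG, FG
  2-simplices (6): ABG, ADE, ADG, AEF, BFG, EFG

giving chain groups C_0 ≅ Z^6, C_1 ≅ Z^12, C_2 ≅ Z^6.

Boundary ∂_1: C_1 → C_0 is given by ∂[p,q] = [q] − [p]. For instance
  ∂EG = G − E.
The 6×12 boundary matrix has rank 5 and Smith normal form diag(1,1,1,1,1).

The boundary map ∂_2: C_2 → C_1 acts by ∂[p,q,r] = [q,r] − [p,r] + [p,q]. For instance
  ∂AEF = EF − AF + AE,
  ∂EFG = FG − EG + EF.
This gives a 12×6 integer matrix of rank 6; reducing to Smith normal form yields diagonal entries (1,1,1,1,1,1).

From H_k ≅ ker(∂_k) / im(∂_{k+1}) we obtain:

  H_0: rank C_0 − rank ∂_1 = 6 − 5 = 1, and the invariant factors of ∂_1 are all 1, so H_0 = Z.
  H_1: rank ker ∂_1 − rank ∂_2 = (12 − 5) − 6 = 1, and the invariant factors of ∂_2 are all 1, so H_1 = Z.
  H_2: rank ker ∂_2 − rank ∂_3 = (6 − 6) − 0 = 0, and there is no ∂_3, so H_2 = 0.

H_0 = Z,  H_1 = Z,  H_2 = 0.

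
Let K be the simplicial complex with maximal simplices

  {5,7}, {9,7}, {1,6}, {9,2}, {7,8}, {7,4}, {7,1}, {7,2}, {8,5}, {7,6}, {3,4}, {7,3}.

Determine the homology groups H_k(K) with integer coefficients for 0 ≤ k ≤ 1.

H_0 = Z,  H_1 = Z^4.

Take the total order 1 < 2 < 3 < 4 < 5 < 6 < 7 < 8 < 9 on the vertex set. Then K (dimension 1) consists of the simplices:

  0-simplices (9): [1], [2], [3], [4], [5], [6], [7], [8], [9]
  1-simplices (12): [1,6], [1,7], [2,7], [2,9], [3,4], [3,7], [4,7], [5,7], [5,8], [6,7], [7,8], [7,9]

giving chain groups C_0 ≅ Z^9, C_1 ≅ Z^12.

The boundary map ∂_1: C_1 → C_0 sends each edge [p,q] (with p < q) to q − p. For instance
  ∂[2,9] = [9] − [2].
The resulting 9×12 matrix has rank 8, and its Smith normal form has invariant factors (1,1,1,1,1,1,1,1).

Now H_k = ker ∂_k / im ∂_{k+1}, so:

  H_0: rank C_0 − rank ∂_1 = 9 − 8 = 1, and the invariant factors of ∂_1 are all 1, so H_0 = Z.
  H_1: rank ker ∂_1 − rank ∂_2 = (12 − 8) − 0 = 4, and there is no ∂_2, so H_1 = Z^4.

(K is a triangulation of a wedge of 4 circles.)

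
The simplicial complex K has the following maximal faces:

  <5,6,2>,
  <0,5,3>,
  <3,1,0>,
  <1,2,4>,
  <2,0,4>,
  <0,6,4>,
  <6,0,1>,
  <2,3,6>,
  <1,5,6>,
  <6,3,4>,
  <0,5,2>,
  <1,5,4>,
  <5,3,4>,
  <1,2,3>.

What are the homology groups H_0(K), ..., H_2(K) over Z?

Fix the vertex order 0 < 1 < 2 < 3 < 4 < 5 < 6 and write every simplex with vertices in increasing order. Then dim K = 2 and the simplices of K are:

  0-simplices (7): [0], [1], [2], [3], [4], [5], [6]
  1-simplices (21): [0,1], [0,2], [0,3], [0,4], [0,5], [0,6], [1,2], [1,3], [1,4], [1,5], [1,6], [2,3], [2,4], [2,5], [2,6], [3,4], [3,5], [3,6], [4,5], [4,6], [5,6]
  2-simplices (14): [0,1,3], [0,1,6], [0,2,4], [0,2,5], [0,3,5], [0,4,6], [1,2,3], [1,2,4], [1,4,5], [1,5,6], [2,3,6], [2,5,6], [3,4,5], [3,4,6]

so the chain groups are C_0 ≅ Z^7, C_1 ≅ Z^21, C_2 ≅ Z^14.

The boundary map ∂_1: C_1 → C_0 is given by ∂[p,q] = [q] − [p]. For instance
  ∂[0,2] = [2] − [0].
The resulting 7×21 matrix has rank 6, and its Smith normal form has invariant factors (1,1,1,1,1,1).

The boundary map ∂_2: C_2 → C_1 acts by ∂[p,q,r] = [q,r] − [p,r] + [p,q]. For instance
  ∂[3,4,5] = [4,5] − [3,5] + [3,4],
  ∂[0,1,6] = [1,6] − [0,6] + [0,1].
The 21×14 boundary matrix has rank 13 and Smith normal form diag(1,1,1,1,1,1,1,1,1,1,1,1,1).

Now H_k = ker ∂_k / im ∂_{k+1}, so:

  H_0: rank C_0 − rank ∂_1 = 7 − 6 = 1, and the invariant factors of ∂_1 are all 1, so H_0 = Z.
  H_1: rank ker ∂_1 − rank ∂_2 = (21 − 6) − 13 = 2, and the invariant factors of ∂_2 are all 1, so H_1 = Z^2.
  H_2: rank ker ∂_2 − rank ∂_3 = (14 − 13) − 0 = 1, and there is no ∂_3, so H_2 = Z.

H_0 ≅ Z,  H_1 ≅ Z^2,  H_2 ≅ Z.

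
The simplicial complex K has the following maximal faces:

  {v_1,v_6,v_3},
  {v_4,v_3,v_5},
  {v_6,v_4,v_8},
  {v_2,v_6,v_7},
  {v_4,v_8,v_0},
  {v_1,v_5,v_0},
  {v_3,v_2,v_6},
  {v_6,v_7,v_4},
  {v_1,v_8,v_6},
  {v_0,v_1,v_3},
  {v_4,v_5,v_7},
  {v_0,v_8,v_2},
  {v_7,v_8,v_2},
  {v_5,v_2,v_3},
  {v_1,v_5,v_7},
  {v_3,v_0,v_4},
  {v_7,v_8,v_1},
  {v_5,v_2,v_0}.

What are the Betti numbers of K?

b_0 = 1, b_1 = 1, b_2 = 0.

K has 9 vertices, 27 edges, 18 triangles.
rank ∂_0 = 0, rank ∂_1 = 8 ⇒ b_0 = 9 − 0 − 8 = 1; all invariant factors of ∂_1 are 1 so no torsion. So H_0 = Z.
rank ∂_1 = 8, rank ∂_2 = 18 ⇒ b_1 = 27 − 8 − 18 = 1; ∂_2 has invariant factor(s) [2] giving torsion. So H_1 = Z ⊕ Z/2.
rank ∂_2 = 18, rank ∂_3 = 0 ⇒ b_2 = 18 − 18 − 0 = 0. So H_2 = 0.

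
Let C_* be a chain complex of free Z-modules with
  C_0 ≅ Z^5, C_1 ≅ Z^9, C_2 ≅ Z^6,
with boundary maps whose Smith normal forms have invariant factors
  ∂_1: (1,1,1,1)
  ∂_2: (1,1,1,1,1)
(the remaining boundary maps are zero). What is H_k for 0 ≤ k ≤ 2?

H_0: b_0 = 5 − 0 − 4 = 1; torsion from ∂_1 factors > 1: none. So H_0 = Z.
H_1: b_1 = 9 − 4 − 5 = 0; torsion from ∂_2 factors > 1: none. So H_1 = 0.
H_2: b_2 = 6 − 5 − 0 = 1; torsion from ∂_3 factors > 1: none. So H_2 = Z.

H_0 = Z,  H_1 = 0,  H_2 = Z.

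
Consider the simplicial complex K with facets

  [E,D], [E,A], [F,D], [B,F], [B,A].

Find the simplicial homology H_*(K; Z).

H_0 = Z,  H_1 = Z.

Order the vertices as A < B < D < E < F. Listing each simplex with vertices in this order, K has dimension 1 with simplices:

  0-simplices (5): A, B, D, E, F
  1-simplices (5): AB, AE, BF, DE, DF

Hence C_0 ≅ Z^5, C_1 ≅ Z^5.

Boundary ∂_1: C_1 → C_0 is given by ∂[p,q] = [q] − [p]. For instance
  ∂AE = E − A.
As a 5×5 matrix over Z this has rank 4, with invariant factors (1,1,1,1).

From H_k ≅ ker(∂_k) / im(∂_{k+1}) we obtain:

  H_0: rank C_0 − rank ∂_1 = 5 − 4 = 1, and the invariant factors of ∂_1 are all 1, so H_0 = Z.
  H_1: rank ker ∂_1 − rank ∂_2 = (5 − 4) − 0 = 1, and there is no ∂_2, so H_1 = Z.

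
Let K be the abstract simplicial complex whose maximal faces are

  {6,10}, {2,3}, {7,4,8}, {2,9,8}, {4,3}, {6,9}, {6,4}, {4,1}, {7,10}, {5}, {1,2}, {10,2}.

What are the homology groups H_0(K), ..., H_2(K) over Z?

Fix the vertex order 1 < 2 < 3 < 4 < 5 < 6 < 7 < 8 < 9 < 10 and write every simplex with vertices in increasing order. Then dim K = 2 and the simplices of K are:

  0-simplices (10): [1], [2], [3], [4], [5], [6], [7], [8], [9], [10]
  1-simplices (15): [1,2], [1,4], [2,3], [2,8], [2,9], [2,10], [3,4], [4,6], [4,7], [4,8], [6,9], [6,10], [7,8], [7,10], [8,9]
  2-simplices (2): [2,8,9], [4,7,8]

so the chain groups are C_0 ≅ Z^10, C_1 ≅ Z^15, C_2 ≅ Z^2.

The boundary map ∂_1: C_1 → C_0 is given by ∂[p,q] = [q] − [p]. For instance
  ∂[2,8] = [8] − [2].
As a 10×15 matrix over Z this has rank 8, with invariant factors (1,1,1,1,1,1,1,1).

Boundary ∂_2: C_2 → C_1 sends each 2-simplex [p,q,r] to [q,r] − [p,r] + [p,q]. For instance
  ∂[2,8,9] = [8,9] − [2,9] + [2,8],
  ∂[4,7,8] = [7,8] − [4,8] + [4,7].
The 15×2 boundary matrix has rank 2 and Smith normal form diag(1,1).

Reading off H_k = ker ∂_k / im ∂_{k+1}:

  H_0: rank C_0 − rank ∂_1 = 10 − 8 = 2, and the invariant factors of ∂_1 are all 1, so H_0 ≅ Z^2.
  H_1: rank ker ∂_1 − rank ∂_2 = (15 − 8) − 2 = 5, and the invariant factors of ∂_2 are all 1, so H_1 ≅ Z^5.
  H_2: rank ker ∂_2 − rank ∂_3 = (2 − 2) − 0 = 0, and there is no ∂_3, so H_2 ≅ 0.

As a check, the Euler characteristic is 10 − 15 + 2 = -3, which agrees with 2 − 5 + 0 = -3.

H_0 = Z^2,  H_1 = Z^5,  H_2 = 0.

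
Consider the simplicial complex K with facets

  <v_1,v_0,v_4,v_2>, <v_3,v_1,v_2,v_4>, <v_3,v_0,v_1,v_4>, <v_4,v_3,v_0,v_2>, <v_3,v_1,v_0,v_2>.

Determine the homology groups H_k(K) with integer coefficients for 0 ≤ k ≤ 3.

H_0 ≅ Z,  H_1 = 0,  H_2 = 0,  H_3 ≅ Z.

Take the total order v_0 < v_1 < v_2 < v_3 < v_4 on the vertex set. Then K (dimension 3) consists of the simplices:

  0-simplices (5): [v_0], [v_1], [v_2], [v_3], [v_4]
  1-simplices (10): [v_0,v_1], [v_0,v_2], [v_0,v_3], [v_0,v_4], [v_1,v_2], [v_1,v_3], [v_1,v_4], [v_2,v_3], [v_2,v_4], [v_3,v_4]
  2-simplices (10): [v_0,v_1,v_2], [v_0,v_1,v_3], [v_0,v_1,v_4], [v_0,v_2,v_3], [v_0,v_2,v_4], [v_0,v_3,v_4], [v_1,v_2,v_3], [v_1,v_2,v_4], [v_1,v_3,v_4], [v_2,v_3,v_4]
  3-simplices (5): [v_0,v_1,v_2,v_3], [v_0,v_1,v_2,v_4], [v_0,v_1,v_3,v_4], [v_0,v_2,v_3,v_4], [v_1,v_2,v_3,v_4]

so the chain groups are C_0 ≅ Z^5, C_1 ≅ Z^10, C_2 ≅ Z^10, C_3 ≅ Z^5.

Boundary ∂_1: C_1 → C_0 maps an edge to its endpoints' difference, ∂[p,q] = q − p.
The 5×10 boundary matrix has rank 4 and Smith normal form diag(1,1,1,1).

∂_2: C_2 → C_1 acts by ∂[p,q,r] = [q,r] − [p,r] + [p,q]. For instance
  ∂[v_2,v_3,v_4] = [v_3,v_4] − [v_2,v_4] + [v_2,v_3],
  ∂[v_0,v_1,v_3] = [v_1,v_3] − [v_0,v_3] + [v_0,v_1].
This gives a 10×10 integer matrix of rank 6; reducing to Smith normal form yields diagonal entries (1,1,1,1,1,1).

The boundary map ∂_3: C_3 → C_2 sends each 3-simplex σ to the alternating sum Σ_i (−1)^i (σ with its i-th vertex removed). For instance
  ∂[v_1,v_2,v_3,v_4] = [v_2,v_3,v_4] − [v_1,v_3,v_4] + [v_1,v_2,v_4] − [v_1,v_2,v_3],
  ∂[v_0,v_1,v_3,v_4] = [v_1,v_3,v_4] − [v_0,v_3,v_4] + [v_0,v_1,v_4] − [v_0,v_1,v_3].
As a 10×5 matrix over Z this has rank 4, with invariant factors (1,1,1,1).

Computing H_k = (kernel of ∂_k) / (image of ∂_{k+1}):

  H_0: rank C_0 − rank ∂_1 = 5 − 4 = 1, and the invariant factors of ∂_1 are all 1, so H_0 ≅ Z.
  H_1: rank ker ∂_1 − rank ∂_2 = (10 − 4) − 6 = 0, and the invariant factors of ∂_2 are all 1, so H_1 ≅ 0.
  H_2: rank ker ∂_2 − rank ∂_3 = (10 − 6) − 4 = 0, and the invariant factors of ∂_3 are all 1, so H_2 ≅ 0.
  H_3: rank ker ∂_3 − rank ∂_4 = (5 − 4) − 0 = 1, and there is no ∂_4, so H_3 ≅ Z.

As a check, the Euler characteristic is 5 − 10 + 10 − 5 = 0, which agrees with 1 − 0 + 0 − 1 = 0.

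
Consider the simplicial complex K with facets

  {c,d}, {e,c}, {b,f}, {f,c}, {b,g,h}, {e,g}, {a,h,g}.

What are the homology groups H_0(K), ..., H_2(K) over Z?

K has 8 vertices, 10 edges, 2 triangles.
rank ∂_0 = 0, rank ∂_1 = 7 ⇒ b_0 = 8 − 0 − 7 = 1; all invariant factors of ∂_1 are 1 so no torsion. So H_0 = Z.
rank ∂_1 = 7, rank ∂_2 = 2 ⇒ b_1 = 10 − 7 − 2 = 1; all invariant factors of ∂_2 are 1 so no torsion. So H_1 = Z.
rank ∂_2 = 2, rank ∂_3 = 0 ⇒ b_2 = 2 − 2 − 0 = 0. So H_2 = 0.

H_0 = Z,  H_1 = Z,  H_2 = 0.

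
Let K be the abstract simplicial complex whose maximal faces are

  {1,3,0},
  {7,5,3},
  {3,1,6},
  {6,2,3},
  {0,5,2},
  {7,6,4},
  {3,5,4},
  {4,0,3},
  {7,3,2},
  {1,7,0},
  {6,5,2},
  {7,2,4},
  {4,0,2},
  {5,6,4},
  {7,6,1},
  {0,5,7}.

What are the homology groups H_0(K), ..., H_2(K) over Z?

H_0 = Z,  H_1 = Z^2,  H_2 = Z.

Take the total order 0 < 1 < 2 < 3 < 4 < 5 < 6 < 7 on the vertex set. Then K (dimension 2) consists of the simplices:

  0-simplices (8): [0], [1], [2], [3], [4], [5], [6], [7]
  1-simplices (24): (24 of them)
  2-simplices (16): [0,1,3], [0,1,7], [0,2,4], [0,2,5], [0,3,4], [0,5,7], [1,3,6], [1,6,7], [2,3,6], [2,3,7], [2,4,7], [2,5,6], [3,4,5], [3,5,7], [4,5,6], [4,6,7]

so the chain groups are C_0 ≅ Z^8, C_1 ≅ Z^24, C_2 ≅ Z^16.

Boundary ∂_1: C_1 → C_0 is given by ∂[p,q] = [q] − [p]. For instance
  ∂[0,5] = [5] − [0].
The 8×24 boundary matrix has rank 7 and Smith normal form diag(1,1,1,1,1,1,1).

The boundary map ∂_2: C_2 → C_1 acts by ∂[p,q,r] = [q,r] − [p,r] + [p,q]. For instance
  ∂[0,1,3] = [1,3] − [0,3] + [0,1],
  ∂[0,2,5] = [2,5] − [0,5] + [0,2].
As a 24×16 matrix over Z this has rank 15, with invariant factors (1,1,1,1,1,1,1,1,1,1,1,1,1,1,1).

Computing H_k = (kernel of ∂_k) / (image of ∂_{k+1}):

  H_0: rank C_0 − rank ∂_1 = 8 − 7 = 1, and the invariant factors of ∂_1 are all 1, so H_0 = Z.
  H_1: rank ker ∂_1 − rank ∂_2 = (24 − 7) − 15 = 2, and the invariant factors of ∂_2 are all 1, so H_1 = Z^2.
  H_2: rank ker ∂_2 − rank ∂_3 = (16 − 15) − 0 = 1, and there is no ∂_3, so H_2 = Z.

As a check, the Euler characteristic is 8 − 24 + 16 = 0, which agrees with 1 − 2 + 1 = 0.
(K is a triangulation of the torus T^2.)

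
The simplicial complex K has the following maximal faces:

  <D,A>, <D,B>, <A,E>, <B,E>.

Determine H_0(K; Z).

H_0 ≅ Z.

Order the vertices as A < B < D < E. Listing each simplex with vertices in this order, K has dimension 1 with simplices:

  0-simplices (4): A, B, D, E
  1-simplices (4): AD, AE, BD, BE

Hence C_0 ≅ Z^4, C_1 ≅ Z^4.

The boundary map ∂_1: C_1 → C_0 is given by ∂[p,q] = [q] − [p]. For instance
  ∂BE = E − B.
The resulting 4×4 matrix has rank 3, and its Smith normal form has invariant factors (1,1,1).

Reading off H_k = ker ∂_k / im ∂_{k+1}:

  H_0: rank C_0 − rank ∂_1 = 4 − 3 = 1, and the invariant factors of ∂_1 are all 1, so H_0 = Z.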